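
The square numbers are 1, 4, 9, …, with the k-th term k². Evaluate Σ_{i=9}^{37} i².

17371

Σ_{i=9}^{37} i² = 17575 − 204 = 17371.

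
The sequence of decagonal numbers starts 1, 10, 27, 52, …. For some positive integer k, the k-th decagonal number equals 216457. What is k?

233

Set n(4n−3) = 216457, giving 4n² − 3n − 216457 = 0.
So n = (3 + 1861) / 8 = 1864/8 = 233.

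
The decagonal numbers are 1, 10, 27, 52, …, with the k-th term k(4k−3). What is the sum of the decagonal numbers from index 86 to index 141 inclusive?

Σ i(4i−3) = 4Σi² − 3Σi over i = 86..141.
Σi = 10011 − 3655 = 6356 and Σi² = 944371 − 208335 = 736036.
4·736036 − 3·6356 = 2925076.

2925076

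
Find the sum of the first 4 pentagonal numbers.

Σ i(3i−1)/2 = (3Σi² − Σi) / 2 over i = 1..4.
Σi = 10 and Σi² = 30.
(3·30 − 1·10) / 2 = 80/2 = 40.

40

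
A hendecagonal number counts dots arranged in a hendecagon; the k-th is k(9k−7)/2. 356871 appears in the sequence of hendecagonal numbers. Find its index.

Set n(9n−7)/2 = 356871, giving 9n² − 7n − 713742 = 0.
The discriminant is 49 + 72·356871 = 25694761, and √25694761 = 5069.
So n = (7 + 5069) / 18 = 5076/18 = 282.
Check: 282·(9·282 − 7)/2 = 356871. ✓

282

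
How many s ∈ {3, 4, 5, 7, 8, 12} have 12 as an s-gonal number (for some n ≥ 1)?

s = 3: P(3, 4) = 10 and P(3, 5) = 15; 12 is not s-gonal.
s = 4: P(4, 3) = 9 and P(4, 4) = 16; 12 is not s-gonal.
s = 5: P(5, 3) = 12. ✓
s = 7: P(7, 2) = 7 and P(7, 3) = 18; 12 is not s-gonal.
s = 8: P(8, 2) = 8 and P(8, 3) = 21; 12 is not s-gonal.
s = 12: P(12, 2) = 12. ✓
Hits: s ∈ {5, 12} → 2.

2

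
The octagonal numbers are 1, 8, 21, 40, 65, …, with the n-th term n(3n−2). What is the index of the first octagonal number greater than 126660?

Solve n(3n−2) > 126660 for integer n.
The largest n with value ≤ 126660 is 205 (since 125665 ≤ 126660 < 126896), so the first above is n = 206, value 126896.

206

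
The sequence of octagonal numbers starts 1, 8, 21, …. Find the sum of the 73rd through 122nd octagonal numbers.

Σ i(3i−2) = 3Σi² − 2Σi over i = 73..122.
Σi = 7503 − 2628 = 4875 and Σi² = 612745 − 127020 = 485725.
3·485725 − 2·4875 = 1447425.

1447425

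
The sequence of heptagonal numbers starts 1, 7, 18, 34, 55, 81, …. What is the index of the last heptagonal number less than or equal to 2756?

Solve n(5n−3)/2 ≤ 2756 for integer n.
n = 33 gives 2673 ≤ 2756, while n = 34 gives 2839 > 2756; so the answer is index 33.

33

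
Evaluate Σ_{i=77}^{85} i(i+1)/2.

29919

Σ i(i+1)/2 = (Σi² + Σi) / 2 over i = 77..85.
Σi = 3655 − 2926 = 729 and Σi² = 208335 − 149226 = 59109.
(1·59109 + 1·729) / 2 = 59838/2 = 29919.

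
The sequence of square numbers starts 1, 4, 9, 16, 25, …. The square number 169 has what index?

13

We need n² = 169, so n = √169 = 13.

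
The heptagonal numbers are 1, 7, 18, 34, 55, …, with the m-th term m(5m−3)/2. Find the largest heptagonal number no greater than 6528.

6426

Solve n(5n−3)/2 ≤ 6528 for integer n.
n = 51 gives 6426 ≤ 6528, while n = 52 gives 6682 > 6528; so the answer is 6426.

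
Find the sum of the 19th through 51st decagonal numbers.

170203

Σ i(4i−3) = 4Σi² − 3Σi over i = 19..51.
Σi = 1326 − 171 = 1155 and Σi² = 45526 − 2109 = 43417.
4·43417 − 3·1155 = 170203.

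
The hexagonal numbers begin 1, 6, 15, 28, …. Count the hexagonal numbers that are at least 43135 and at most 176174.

The n-th hexagonal number is n(2n−1).
Smallest index with value ≥ 43135: n = 148 (giving 43660).
Largest index with value ≤ 176174: n = 297 (giving 176121).
Indices 148 through 297: 150 terms.

150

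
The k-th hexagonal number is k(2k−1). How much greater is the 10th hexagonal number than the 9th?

37

Consecutive hexagonal numbers differ by 4n − 3: here 4·10 − 3 = 37.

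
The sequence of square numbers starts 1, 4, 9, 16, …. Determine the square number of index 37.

1369

The 37th square number is n² with n = 37.
37² = 1369.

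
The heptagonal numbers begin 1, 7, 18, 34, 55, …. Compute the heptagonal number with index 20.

20·(5·20 − 3)/2 = 20·97/2 = 970.

970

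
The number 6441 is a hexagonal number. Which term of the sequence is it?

57

Set n(2n−1) = 6441, giving 2n² − n − 6441 = 0.
The discriminant is 1 + 8·6441 = 51529, and √51529 = 227.
So n = (1 + 227) / 4 = 228/4 = 57.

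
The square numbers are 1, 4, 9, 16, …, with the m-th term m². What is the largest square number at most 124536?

123904

Solve n² ≤ 124536 for integer n.
n = 352 gives 123904 ≤ 124536, while n = 353 gives 124609 > 124536; so the answer is 123904.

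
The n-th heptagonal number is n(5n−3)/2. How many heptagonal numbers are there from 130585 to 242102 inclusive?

83

The n-th heptagonal number is n(5n−3)/2.
Smallest index with value ≥ 130585: n = 229 (giving 130759).
Largest index with value ≤ 242102: n = 311 (giving 241336).
Indices 229 through 311: 83 terms.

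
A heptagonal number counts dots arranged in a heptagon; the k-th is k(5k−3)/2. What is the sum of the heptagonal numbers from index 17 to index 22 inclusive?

5572

Σ i(5i−3)/2 = (5Σi² − 3Σi) / 2 over i = 17..22.
Σi = 253 − 136 = 117 and Σi² = 3795 − 1496 = 2299.
(5·2299 − 3·117) / 2 = 11144/2 = 5572.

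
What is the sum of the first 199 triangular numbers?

Σ i(i+1)/2 = (Σi² + Σi) / 2 over i = 1..199.
Σi = 19900 and Σi² = 2646700.
(1·2646700 + 1·19900) / 2 = 2666600/2 = 1333300.

1333300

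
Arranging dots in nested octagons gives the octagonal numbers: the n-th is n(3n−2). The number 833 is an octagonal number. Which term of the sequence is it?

Set n(3n−2) = 833, giving 3n² − 2n − 833 = 0.
The discriminant is 4 + 12·833 = 10000, and √10000 = 100.
So n = (2 + 100) / 6 = 102/6 = 17.

17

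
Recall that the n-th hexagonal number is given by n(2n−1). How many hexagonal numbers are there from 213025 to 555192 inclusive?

The n-th hexagonal number is n(2n−1).
Smallest index with value ≥ 213025: n = 327 (giving 213531).
Largest index with value ≤ 555192: n = 527 (giving 554931).
Indices 327 through 527: 201 terms.

201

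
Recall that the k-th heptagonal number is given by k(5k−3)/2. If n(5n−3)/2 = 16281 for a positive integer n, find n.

81

Set n(5n−3)/2 = 16281, giving 5n² − 3n − 32562 = 0.
So n = (3 + 807) / 10 = 810/10 = 81.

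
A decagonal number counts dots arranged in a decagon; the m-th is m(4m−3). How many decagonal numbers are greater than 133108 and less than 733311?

The n-th decagonal number is n(4n−3).
Smallest index with value > 133108: n = 183 (giving 133407).
Largest index with value < 733311: n = 428 (giving 731452).
Indices 183 through 428: 246 terms.

246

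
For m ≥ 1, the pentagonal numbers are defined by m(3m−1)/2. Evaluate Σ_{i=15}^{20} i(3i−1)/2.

Σ i(3i−1)/2 = (3Σi² − Σi) / 2 over i = 15..20.
Σi = 210 − 105 = 105 and Σi² = 2870 − 1015 = 1855.
(3·1855 − 1·105) / 2 = 5460/2 = 2730.

2730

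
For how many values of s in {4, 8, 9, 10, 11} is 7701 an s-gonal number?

1

s = 4: P(4, 87) = 7569 and P(4, 88) = 7744; 7701 is not s-gonal.
s = 8: P(8, 51) = 7701. ✓
s = 9: P(9, 47) = 7614 and P(9, 48) = 7944; 7701 is not s-gonal.
s = 10: P(10, 44) = 7612 and P(10, 45) = 7965; 7701 is not s-gonal.
s = 11: P(11, 41) = 7421 and P(11, 42) = 7791; 7701 is not s-gonal.
Hits: s ∈ {8} → 1.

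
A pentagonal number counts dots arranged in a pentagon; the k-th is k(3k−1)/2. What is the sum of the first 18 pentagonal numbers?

Σ i(3i−1)/2 = (3Σi² − Σi) / 2 over i = 1..18.
Σi = 171 and Σi² = 2109.
(3·2109 − 1·171) / 2 = 6156/2 = 3078.

3078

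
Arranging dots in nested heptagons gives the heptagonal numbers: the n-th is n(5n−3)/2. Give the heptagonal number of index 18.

783

The 18th heptagonal number is n(5n−3)/2 with n = 18.
18·(5·18 − 3)/2 = 18·87/2 = 783.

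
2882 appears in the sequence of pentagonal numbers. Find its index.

44

Set n(3n−1)/2 = 2882, giving 3n² − n − 5764 = 0.
The discriminant is 1 + 24·2882 = 69169, and √69169 = 263.
So n = (1 + 263) / 6 = 264/6 = 44.
Check: 44·(3·44 − 1)/2 = 2882. ✓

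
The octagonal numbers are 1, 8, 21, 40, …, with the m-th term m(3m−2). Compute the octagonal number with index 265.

265·(3·265 − 2) = 265·793 = 210145.

210145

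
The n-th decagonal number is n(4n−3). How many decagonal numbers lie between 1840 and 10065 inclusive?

The n-th decagonal number is n(4n−3).
Smallest index with value ≥ 1840: n = 22 (giving 1870).
Largest index with value ≤ 10065: n = 50 (giving 9850).
Indices 22 through 50: 29 terms.

29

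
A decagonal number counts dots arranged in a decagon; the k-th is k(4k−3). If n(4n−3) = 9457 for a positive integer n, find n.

Set n(4n−3) = 9457, giving 4n² − 3n − 9457 = 0.
The discriminant is 9 + 16·9457 = 151321, and √151321 = 389.
So n = (3 + 389) / 8 = 392/8 = 49.

49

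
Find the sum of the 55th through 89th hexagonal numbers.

Σ i(2i−1) = 2Σi² − Σi over i = 55..89.
Σi = 4005 − 1485 = 2520 and Σi² = 238965 − 53955 = 185010.
2·185010 − 1·2520 = 367500.

367500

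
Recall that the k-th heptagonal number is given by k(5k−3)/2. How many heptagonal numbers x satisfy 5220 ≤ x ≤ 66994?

The n-th heptagonal number is n(5n−3)/2.
Smallest index with value ≥ 5220: n = 46 (giving 5221).
Largest index with value ≤ 66994: n = 164 (giving 66994).
Indices 46 through 164: 119 terms.

119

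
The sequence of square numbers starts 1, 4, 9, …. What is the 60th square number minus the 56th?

60² = 3600 and 56² = 3136.
Difference: 3600 − 3136 = 464.

464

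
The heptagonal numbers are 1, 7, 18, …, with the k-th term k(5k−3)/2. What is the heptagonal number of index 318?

The 318th heptagonal number is n(5n−3)/2 with n = 318.
318·(5·318 − 3)/2 = 318·1587/2 = 252333.

252333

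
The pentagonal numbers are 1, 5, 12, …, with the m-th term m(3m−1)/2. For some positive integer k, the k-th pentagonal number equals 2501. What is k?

41

Set n(3n−1)/2 = 2501, giving 3n² − n − 5002 = 0.
So n = (1 + 245) / 6 = 246/6 = 41.
Check: 41·(3·41 − 1)/2 = 2501. ✓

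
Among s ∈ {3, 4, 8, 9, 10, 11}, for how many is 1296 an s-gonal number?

s = 3: P(3, 50) = 1275 and P(3, 51) = 1326; 1296 is not s-gonal.
s = 4: P(4, 36) = 1296. ✓
s = 8: P(8, 21) = 1281 and P(8, 22) = 1408; 1296 is not s-gonal.
s = 9: P(9, 19) = 1216 and P(9, 20) = 1350; 1296 is not s-gonal.
s = 10: P(10, 18) = 1242 and P(10, 19) = 1387; 1296 is not s-gonal.
s = 11: P(11, 17) = 1241 and P(11, 18) = 1395; 1296 is not s-gonal.
Hits: s ∈ {4} → 1.

1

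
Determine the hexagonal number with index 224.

224·(2·224 − 1) = 224·447 = 100128.

100128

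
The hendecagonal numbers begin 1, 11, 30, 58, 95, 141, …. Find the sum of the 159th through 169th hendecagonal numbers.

1325533

Σ i(9i−7)/2 = (9Σi² − 7Σi) / 2 over i = 159..169.
Σi = 14365 − 12561 = 1804 and Σi² = 1623245 − 1327279 = 295966.
(9·295966 − 7·1804) / 2 = 2651066/2 = 1325533.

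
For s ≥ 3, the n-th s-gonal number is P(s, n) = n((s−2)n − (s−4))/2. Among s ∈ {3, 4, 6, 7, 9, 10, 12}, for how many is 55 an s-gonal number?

2

s = 3: P(3, 10) = 55. ✓
s = 4: P(4, 7) = 49 and P(4, 8) = 64; 55 is not s-gonal.
s = 6: P(6, 5) = 45 and P(6, 6) = 66; 55 is not s-gonal.
s = 7: P(7, 5) = 55. ✓
s = 9: P(9, 4) = 46 and P(9, 5) = 75; 55 is not s-gonal.
s = 10: P(10, 4) = 52 and P(10, 5) = 85; 55 is not s-gonal.
s = 12: P(12, 3) = 33 and P(12, 4) = 64; 55 is not s-gonal.
Hits: s ∈ {3, 7} → 2.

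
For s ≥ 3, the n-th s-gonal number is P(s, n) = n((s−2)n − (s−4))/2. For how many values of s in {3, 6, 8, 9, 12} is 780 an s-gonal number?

2

s = 3: P(3, 39) = 780. ✓
s = 6: P(6, 20) = 780. ✓
s = 8: P(8, 16) = 736 and P(8, 17) = 833; 780 is not s-gonal.
s = 9: P(9, 15) = 750 and P(9, 16) = 856; 780 is not s-gonal.
s = 12: P(12, 12) = 672 and P(12, 13) = 793; 780 is not s-gonal.
Hits: s ∈ {3, 6} → 2.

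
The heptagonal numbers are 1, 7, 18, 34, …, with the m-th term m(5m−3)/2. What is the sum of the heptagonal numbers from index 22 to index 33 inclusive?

22550

Σ i(5i−3)/2 = (5Σi² − 3Σi) / 2 over i = 22..33.
Σi = 561 − 231 = 330 and Σi² = 12529 − 3311 = 9218.
(5·9218 − 3·330) / 2 = 45100/2 = 22550.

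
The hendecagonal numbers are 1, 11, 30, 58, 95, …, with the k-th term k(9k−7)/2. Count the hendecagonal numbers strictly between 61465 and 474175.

207

The n-th hendecagonal number is n(9n−7)/2.
Smallest index with value > 61465: n = 118 (giving 62245).
Largest index with value < 474175: n = 324 (giving 471258).
Indices 118 through 324: 207 terms.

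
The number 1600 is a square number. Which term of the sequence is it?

40

We need n² = 1600, so n = √1600 = 40.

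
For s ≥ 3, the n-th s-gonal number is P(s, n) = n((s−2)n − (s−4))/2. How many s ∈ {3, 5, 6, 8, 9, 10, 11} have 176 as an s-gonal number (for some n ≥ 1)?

2

s = 3: P(3, 18) = 171 and P(3, 19) = 190; 176 is not s-gonal.
s = 5: P(5, 11) = 176. ✓
s = 6: P(6, 9) = 153 and P(6, 10) = 190; 176 is not s-gonal.
s = 8: P(8, 8) = 176. ✓
s = 9: P(9, 7) = 154 and P(9, 8) = 204; 176 is not s-gonal.
s = 10: P(10, 7) = 175 and P(10, 8) = 232; 176 is not s-gonal.
s = 11: P(11, 6) = 141 and P(11, 7) = 196; 176 is not s-gonal.
Hits: s ∈ {5, 8} → 2.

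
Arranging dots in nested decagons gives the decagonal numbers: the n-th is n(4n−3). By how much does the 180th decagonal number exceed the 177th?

180·(4·180 − 3) = 129060 and 177·(4·177 − 3) = 124785.
Difference: 129060 − 124785 = 4275.

4275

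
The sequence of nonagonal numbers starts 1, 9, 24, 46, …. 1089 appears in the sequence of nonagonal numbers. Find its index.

18

Set n(7n−5)/2 = 1089, giving 7n² − 5n − 2178 = 0.
The discriminant is 25 + 56·1089 = 61009, and √61009 = 247.
So n = (5 + 247) / 14 = 252/14 = 18.
Check: 18·(7·18 − 5)/2 = 1089. ✓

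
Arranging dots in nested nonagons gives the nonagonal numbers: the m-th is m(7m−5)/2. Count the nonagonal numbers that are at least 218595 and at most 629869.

The n-th nonagonal number is n(7n−5)/2.
Smallest index with value ≥ 218595: n = 251 (giving 219876).
Largest index with value ≤ 629869: n = 424 (giving 628156).
Indices 251 through 424: 174 terms.

174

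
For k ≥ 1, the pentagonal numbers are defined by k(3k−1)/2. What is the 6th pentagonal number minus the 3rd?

39

6·(3·6 − 1)/2 = 51 and 3·(3·3 − 1)/2 = 12.
Difference: 51 − 12 = 39.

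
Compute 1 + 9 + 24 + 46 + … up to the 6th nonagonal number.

266

Σ i(7i−5)/2 = (7Σi² − 5Σi) / 2 over i = 1..6.
Σi = 21 and Σi² = 91.
(7·91 − 5·21) / 2 = 532/2 = 266.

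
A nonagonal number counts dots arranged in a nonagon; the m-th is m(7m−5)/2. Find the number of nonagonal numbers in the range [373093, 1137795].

244

The n-th nonagonal number is n(7n−5)/2.
Smallest index with value ≥ 373093: n = 327 (giving 373434).
Largest index with value ≤ 1137795: n = 570 (giving 1135725).
Indices 327 through 570: 244 terms.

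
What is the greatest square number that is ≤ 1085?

Solve n² ≤ 1085 for integer n.
n = 32 gives 1024 ≤ 1085, while n = 33 gives 1089 > 1085; so the answer is 1024.

1024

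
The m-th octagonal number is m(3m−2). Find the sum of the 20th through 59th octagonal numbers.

200060

Σ i(3i−2) = 3Σi² − 2Σi over i = 20..59.
Σi = 1770 − 190 = 1580 and Σi² = 70210 − 2470 = 67740.
3·67740 − 2·1580 = 200060.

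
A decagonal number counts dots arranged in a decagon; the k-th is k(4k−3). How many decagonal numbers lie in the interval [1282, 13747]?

41

The n-th decagonal number is n(4n−3).
Smallest index with value ≥ 1282: n = 19 (giving 1387).
Largest index with value ≤ 13747: n = 59 (giving 13747).
Indices 19 through 59: 41 terms.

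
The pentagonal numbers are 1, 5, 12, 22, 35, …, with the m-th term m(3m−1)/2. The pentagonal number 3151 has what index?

Set n(3n−1)/2 = 3151, giving 3n² − n − 6302 = 0.
The discriminant is 1 + 24·3151 = 75625, and √75625 = 275.
So n = (1 + 275) / 6 = 276/6 = 46.
Check: 46·(3·46 − 1)/2 = 3151. ✓

46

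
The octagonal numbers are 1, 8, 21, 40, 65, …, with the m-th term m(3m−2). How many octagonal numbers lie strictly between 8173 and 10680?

7

The n-th octagonal number is n(3n−2).
Smallest index with value > 8173: n = 53 (giving 8321).
Largest index with value < 10680: n = 59 (giving 10325).
Indices 53 through 59: 7 terms.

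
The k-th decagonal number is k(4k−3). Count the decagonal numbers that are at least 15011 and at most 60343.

The n-th decagonal number is n(4n−3).
Smallest index with value ≥ 15011: n = 62 (giving 15190).
Largest index with value ≤ 60343: n = 123 (giving 60147).
Indices 62 through 123: 62 terms.

62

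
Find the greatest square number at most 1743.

1681

Solve n² ≤ 1743 for integer n.
n = 41 gives 1681 ≤ 1743, while n = 42 gives 1764 > 1743; so the answer is 1681.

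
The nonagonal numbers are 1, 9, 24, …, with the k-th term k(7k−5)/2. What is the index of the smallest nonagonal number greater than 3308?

Solve n(7n−5)/2 > 3308 for integer n.
The largest n with value ≤ 3308 is 31 (since 3286 ≤ 3308 < 3504), so the first above is n = 32, value 3504.

32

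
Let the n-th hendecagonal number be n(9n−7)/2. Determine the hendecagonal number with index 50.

11075

The 50th hendecagonal number is n(9n−7)/2 with n = 50.
50·(9·50 − 7)/2 = 50·443/2 = 11075.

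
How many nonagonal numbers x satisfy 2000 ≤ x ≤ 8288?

25

The n-th nonagonal number is n(7n−5)/2.
Smallest index with value ≥ 2000: n = 25 (giving 2125).
Largest index with value ≤ 8288: n = 49 (giving 8281).
Indices 25 through 49: 25 terms.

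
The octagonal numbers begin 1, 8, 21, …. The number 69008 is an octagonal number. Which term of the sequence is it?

152

Set n(3n−2) = 69008, giving 3n² − 2n − 69008 = 0.
So n = (2 + 910) / 6 = 912/6 = 152.
Check: 152·(3·152 − 2) = 69008. ✓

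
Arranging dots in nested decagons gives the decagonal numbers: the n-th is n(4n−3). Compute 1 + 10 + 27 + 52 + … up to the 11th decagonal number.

1826

Σ i(4i−3) = 4Σi² − 3Σi over i = 1..11.
Σi = 66 and Σi² = 506.
4·506 − 3·66 = 1826.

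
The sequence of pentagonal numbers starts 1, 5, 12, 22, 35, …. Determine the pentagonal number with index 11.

176

The 11th pentagonal number is n(3n−1)/2 with n = 11.
11·(3·11 − 1)/2 = 11·32/2 = 11·16 = 176.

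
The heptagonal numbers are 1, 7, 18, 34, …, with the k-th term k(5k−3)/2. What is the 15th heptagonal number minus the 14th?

Consecutive heptagonal numbers differ by 5n − 4: here 5·15 − 4 = 71.

71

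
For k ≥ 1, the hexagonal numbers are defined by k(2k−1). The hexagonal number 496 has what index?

16

Set n(2n−1) = 496, giving 2n² − n − 496 = 0.
So n = (1 + 63) / 4 = 64/4 = 16.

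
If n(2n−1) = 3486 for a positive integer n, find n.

Set n(2n−1) = 3486, giving 2n² − n − 3486 = 0.
The discriminant is 1 + 8·3486 = 27889, and √27889 = 167.
So n = (1 + 167) / 4 = 168/4 = 42.

42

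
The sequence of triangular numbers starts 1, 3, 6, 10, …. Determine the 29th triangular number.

435

29·30/2 = 870/2 = 435.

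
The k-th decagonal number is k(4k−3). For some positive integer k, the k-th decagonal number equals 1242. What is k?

18

Set n(4n−3) = 1242, giving 4n² − 3n − 1242 = 0.
The discriminant is 9 + 16·1242 = 19881, and √19881 = 141.
So n = (3 + 141) / 8 = 144/8 = 18.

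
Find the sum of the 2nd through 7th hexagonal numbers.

251

Σ i(2i−1) = 2Σi² − Σi over i = 2..7.
Σi = 28 − 1 = 27 and Σi² = 140 − 1 = 139.
2·139 − 1·27 = 251.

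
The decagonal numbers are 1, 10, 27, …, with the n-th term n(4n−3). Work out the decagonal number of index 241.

The 241st decagonal number is n(4n−3) with n = 241.
241·(4·241 − 3) = 241·961 = 231601.

231601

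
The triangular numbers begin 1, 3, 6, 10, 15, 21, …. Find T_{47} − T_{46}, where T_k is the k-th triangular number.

Consecutive triangular numbers differ by n: T_{47} − T_{46} = 47.

47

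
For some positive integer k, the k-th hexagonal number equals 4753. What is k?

Set n(2n−1) = 4753, giving 2n² − n − 4753 = 0.
The discriminant is 1 + 8·4753 = 38025, and √38025 = 195.
So n = (1 + 195) / 4 = 196/4 = 49.

49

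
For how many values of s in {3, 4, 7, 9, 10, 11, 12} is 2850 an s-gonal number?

s = 3: P(3, 75) = 2850. ✓
s = 4: P(4, 53) = 2809 and P(4, 54) = 2916; 2850 is not s-gonal.
s = 7: P(7, 34) = 2839 and P(7, 35) = 3010; 2850 is not s-gonal.
s = 9: P(9, 28) = 2674 and P(9, 29) = 2871; 2850 is not s-gonal.
s = 10: P(10, 27) = 2835 and P(10, 28) = 3052; 2850 is not s-gonal.
s = 11: P(11, 25) = 2725 and P(11, 26) = 2951; 2850 is not s-gonal.
s = 12: P(12, 24) = 2784 and P(12, 25) = 3025; 2850 is not s-gonal.
Hits: s ∈ {3} → 1.

1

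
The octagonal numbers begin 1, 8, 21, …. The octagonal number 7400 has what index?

Set n(3n−2) = 7400, giving 3n² − 2n − 7400 = 0.
The discriminant is 4 + 12·7400 = 88804, and √88804 = 298.
So n = (2 + 298) / 6 = 300/6 = 50.
Check: 50·(3·50 − 2) = 7400. ✓

50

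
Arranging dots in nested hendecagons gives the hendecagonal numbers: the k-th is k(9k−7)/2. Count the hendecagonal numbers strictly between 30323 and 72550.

45

The n-th hendecagonal number is n(9n−7)/2.
Smallest index with value > 30323: n = 83 (giving 30710).
Largest index with value < 72550: n = 127 (giving 72136).
Indices 83 through 127: 45 terms.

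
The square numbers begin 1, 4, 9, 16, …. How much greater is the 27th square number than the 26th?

53

n² − (n−1)² = 2n − 1, so 27² − 26² = 2·27 − 1 = 53.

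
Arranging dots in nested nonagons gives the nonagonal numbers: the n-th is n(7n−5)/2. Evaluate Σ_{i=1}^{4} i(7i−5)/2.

Σ i(7i−5)/2 = (7Σi² − 5Σi) / 2 over i = 1..4.
Σi = 10 and Σi² = 30.
(7·30 − 5·10) / 2 = 160/2 = 80.

80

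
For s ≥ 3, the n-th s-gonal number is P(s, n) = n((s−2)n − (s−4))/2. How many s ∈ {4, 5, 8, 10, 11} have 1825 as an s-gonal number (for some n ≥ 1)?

1

s = 4: P(4, 42) = 1764 and P(4, 43) = 1849; 1825 is not s-gonal.
s = 5: P(5, 35) = 1820 and P(5, 36) = 1926; 1825 is not s-gonal.
s = 8: P(8, 25) = 1825. ✓
s = 10: P(10, 21) = 1701 and P(10, 22) = 1870; 1825 is not s-gonal.
s = 11: P(11, 20) = 1730 and P(11, 21) = 1911; 1825 is not s-gonal.
Hits: s ∈ {8} → 1.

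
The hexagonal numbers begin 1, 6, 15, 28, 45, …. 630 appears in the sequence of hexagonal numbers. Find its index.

Set n(2n−1) = 630, giving 2n² − n − 630 = 0.
The discriminant is 1 + 8·630 = 5041, and √5041 = 71.
So n = (1 + 71) / 4 = 72/4 = 18.
Check: 18·(2·18 − 1) = 630. ✓

18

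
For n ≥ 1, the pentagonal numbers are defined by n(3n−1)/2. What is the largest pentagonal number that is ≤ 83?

70

Solve n(3n−1)/2 ≤ 83 for integer n.
n = 7 gives 70 ≤ 83, while n = 8 gives 92 > 83; so the answer is 70.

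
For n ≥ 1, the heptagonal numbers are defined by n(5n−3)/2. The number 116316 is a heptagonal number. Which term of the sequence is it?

Set n(5n−3)/2 = 116316, giving 5n² − 3n − 232632 = 0.
The discriminant is 9 + 40·116316 = 4652649, and √4652649 = 2157.
So n = (3 + 2157) / 10 = 2160/10 = 216.

216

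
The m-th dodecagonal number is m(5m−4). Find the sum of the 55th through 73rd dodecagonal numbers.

387106

Σ i(5i−4) = 5Σi² − 4Σi over i = 55..73.
Σi = 2701 − 1485 = 1216 and Σi² = 132349 − 53955 = 78394.
5·78394 − 4·1216 = 387106.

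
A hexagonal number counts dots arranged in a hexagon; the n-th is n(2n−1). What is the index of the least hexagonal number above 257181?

359

Solve n(2n−1) > 257181 for integer n.
The largest n with value ≤ 257181 is 358 (since 255970 ≤ 257181 < 257403), so the first above is n = 359, value 257403.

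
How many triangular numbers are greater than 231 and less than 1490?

The n-th triangular number is n(n+1)/2.
Smallest index with value > 231: n = 22 (giving 253).
Largest index with value < 1490: n = 54 (giving 1485).
Indices 22 through 54: 33 terms.

33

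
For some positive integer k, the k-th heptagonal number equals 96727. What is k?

Set n(5n−3)/2 = 96727, giving 5n² − 3n − 193454 = 0.
The discriminant is 9 + 40·96727 = 3869089, and √3869089 = 1967.
So n = (3 + 1967) / 10 = 1970/10 = 197.
Check: 197·(5·197 − 3)/2 = 96727. ✓

197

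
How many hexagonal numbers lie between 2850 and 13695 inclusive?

46

The n-th hexagonal number is n(2n−1).
Smallest index with value ≥ 2850: n = 38 (giving 2850).
Largest index with value ≤ 13695: n = 83 (giving 13695).
Indices 38 through 83: 46 terms.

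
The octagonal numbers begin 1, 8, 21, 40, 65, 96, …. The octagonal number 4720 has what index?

Set n(3n−2) = 4720, giving 3n² − 2n − 4720 = 0.
So n = (2 + 238) / 6 = 240/6 = 40.
Check: 40·(3·40 − 2) = 4720. ✓

40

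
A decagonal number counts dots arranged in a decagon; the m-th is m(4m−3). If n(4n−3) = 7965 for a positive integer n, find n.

45

Set n(4n−3) = 7965, giving 4n² − 3n − 7965 = 0.
The discriminant is 9 + 16·7965 = 127449, and √127449 = 357.
So n = (3 + 357) / 8 = 360/8 = 45.
Check: 45·(4·45 − 3) = 7965. ✓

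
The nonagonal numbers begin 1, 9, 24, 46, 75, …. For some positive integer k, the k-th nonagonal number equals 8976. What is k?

51

Set n(7n−5)/2 = 8976, giving 7n² − 5n − 17952 = 0.
The discriminant is 25 + 56·8976 = 502681, and √502681 = 709.
So n = (5 + 709) / 14 = 714/14 = 51.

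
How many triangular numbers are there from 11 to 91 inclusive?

The n-th triangular number is n(n+1)/2.
Smallest index with value ≥ 11: n = 5 (giving 15).
Largest index with value ≤ 91: n = 13 (giving 91).
Indices 5 through 13: 9 terms.

9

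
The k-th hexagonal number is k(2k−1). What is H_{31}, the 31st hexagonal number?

The 31st hexagonal number is n(2n−1) with n = 31.
31·(2·31 − 1) = 31·61 = 1891.

1891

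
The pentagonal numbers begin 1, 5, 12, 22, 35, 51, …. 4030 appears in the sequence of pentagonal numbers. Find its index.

Set n(3n−1)/2 = 4030, giving 3n² − n − 8060 = 0.
The discriminant is 1 + 24·4030 = 96721, and √96721 = 311.
So n = (1 + 311) / 6 = 312/6 = 52.

52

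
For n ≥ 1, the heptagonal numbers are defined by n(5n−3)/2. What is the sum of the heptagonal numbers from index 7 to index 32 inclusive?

27612

Σ i(5i−3)/2 = (5Σi² − 3Σi) / 2 over i = 7..32.
Σi = 528 − 21 = 507 and Σi² = 11440 − 91 = 11349.
(5·11349 − 3·507) / 2 = 55224/2 = 27612.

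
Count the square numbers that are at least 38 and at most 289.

11

The n-th square number is n².
Smallest index with value ≥ 38: n = 7 (giving 49).
Largest index with value ≤ 289: n = 17 (giving 289).
Indices 7 through 17: 11 terms.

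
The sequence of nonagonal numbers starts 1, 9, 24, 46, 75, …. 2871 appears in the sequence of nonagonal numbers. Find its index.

29

Set n(7n−5)/2 = 2871, giving 7n² − 5n − 5742 = 0.
So n = (5 + 401) / 14 = 406/14 = 29.
Check: 29·(7·29 − 5)/2 = 2871. ✓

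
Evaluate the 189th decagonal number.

142317

The 189th decagonal number is n(4n−3) with n = 189.
189·(4·189 − 3) = 189·753 = 142317.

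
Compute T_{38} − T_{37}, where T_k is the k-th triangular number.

38

Consecutive triangular numbers differ by n: T_{38} − T_{37} = 38.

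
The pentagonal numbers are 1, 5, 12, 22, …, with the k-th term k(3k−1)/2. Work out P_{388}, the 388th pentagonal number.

388·(3·388 − 1)/2 = 388·1163/2 = 225622.

225622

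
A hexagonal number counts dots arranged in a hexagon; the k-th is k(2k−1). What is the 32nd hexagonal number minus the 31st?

Consecutive hexagonal numbers differ by 4n − 3: here 4·32 − 3 = 125.

125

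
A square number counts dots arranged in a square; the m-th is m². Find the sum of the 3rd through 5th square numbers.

50

Σ_{i=3}^{5} i² = 55 − 5 = 50.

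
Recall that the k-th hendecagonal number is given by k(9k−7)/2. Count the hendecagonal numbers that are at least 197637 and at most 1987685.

The n-th hendecagonal number is n(9n−7)/2.
Smallest index with value ≥ 197637: n = 210 (giving 197715).
Largest index with value ≤ 1987685: n = 665 (giving 1987685).
Indices 210 through 665: 456 terms.

456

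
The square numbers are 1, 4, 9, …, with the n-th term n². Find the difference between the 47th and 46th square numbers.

93

n² − (n−1)² = 2n − 1, so 47² − 46² = 2·47 − 1 = 93.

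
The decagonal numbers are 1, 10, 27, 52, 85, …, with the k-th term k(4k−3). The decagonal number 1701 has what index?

Set n(4n−3) = 1701, giving 4n² − 3n − 1701 = 0.
The discriminant is 9 + 16·1701 = 27225, and √27225 = 165.
So n = (3 + 165) / 8 = 168/8 = 21.

21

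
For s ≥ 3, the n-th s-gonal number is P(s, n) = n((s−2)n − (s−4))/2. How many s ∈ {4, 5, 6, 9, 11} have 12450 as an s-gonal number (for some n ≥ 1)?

s = 4: P(4, 111) = 12321 and P(4, 112) = 12544; 12450 is not s-gonal.
s = 5: P(5, 91) = 12376 and P(5, 92) = 12650; 12450 is not s-gonal.
s = 6: P(6, 79) = 12403 and P(6, 80) = 12720; 12450 is not s-gonal.
s = 9: P(9, 60) = 12450. ✓
s = 11: P(11, 52) = 11986 and P(11, 53) = 12455; 12450 is not s-gonal.
Hits: s ∈ {9} → 1.

1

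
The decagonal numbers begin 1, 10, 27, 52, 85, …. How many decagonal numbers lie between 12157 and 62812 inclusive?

The n-th decagonal number is n(4n−3).
Smallest index with value ≥ 12157: n = 56 (giving 12376).
Largest index with value ≤ 62812: n = 125 (giving 62125).
Indices 56 through 125: 70 terms.

70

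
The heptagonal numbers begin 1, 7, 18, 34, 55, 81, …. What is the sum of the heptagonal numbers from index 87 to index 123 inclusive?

Σ i(5i−3)/2 = (5Σi² − 3Σi) / 2 over i = 87..123.
Σi = 7626 − 3741 = 3885 and Σi² = 627874 − 215731 = 412143.
(5·412143 − 3·3885) / 2 = 2049060/2 = 1024530.

1024530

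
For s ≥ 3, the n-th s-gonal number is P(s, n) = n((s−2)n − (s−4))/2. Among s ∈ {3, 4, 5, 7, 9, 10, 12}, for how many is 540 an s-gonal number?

2

s = 3: P(3, 32) = 528 and P(3, 33) = 561; 540 is not s-gonal.
s = 4: P(4, 23) = 529 and P(4, 24) = 576; 540 is not s-gonal.
s = 5: P(5, 19) = 532 and P(5, 20) = 590; 540 is not s-gonal.
s = 7: P(7, 15) = 540. ✓
s = 9: P(9, 12) = 474 and P(9, 13) = 559; 540 is not s-gonal.
s = 10: P(10, 12) = 540. ✓
s = 12: P(12, 10) = 460 and P(12, 11) = 561; 540 is not s-gonal.
Hits: s ∈ {7, 10} → 2.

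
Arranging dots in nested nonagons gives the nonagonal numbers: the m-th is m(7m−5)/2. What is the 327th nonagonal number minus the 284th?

91848

327·(7·327 − 5)/2 = 373434 and 284·(7·284 − 5)/2 = 281586.
Difference: 373434 − 281586 = 91848.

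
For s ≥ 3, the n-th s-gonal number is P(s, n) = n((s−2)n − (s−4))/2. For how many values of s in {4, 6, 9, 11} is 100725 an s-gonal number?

s = 4: P(4, 317) = 100489 and P(4, 318) = 101124; 100725 is not s-gonal.
s = 6: P(6, 224) = 100128 and P(6, 225) = 101025; 100725 is not s-gonal.
s = 9: P(9, 170) = 100725. ✓
s = 11: P(11, 150) = 100725. ✓
Hits: s ∈ {9, 11} → 2.

2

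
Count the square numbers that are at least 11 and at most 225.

12

The n-th square number is n².
Smallest index with value ≥ 11: n = 4 (giving 16).
Largest index with value ≤ 225: n = 15 (giving 225).
Indices 4 through 15: 12 terms.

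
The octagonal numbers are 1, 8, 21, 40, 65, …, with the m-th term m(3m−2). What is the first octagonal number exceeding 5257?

5461

Solve n(3n−2) > 5257 for integer n.
The largest n with value ≤ 5257 is 42 (since 5208 ≤ 5257 < 5461), so the first above is n = 43, value 5461.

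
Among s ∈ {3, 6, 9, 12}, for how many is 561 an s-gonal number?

3

s = 3: P(3, 33) = 561. ✓
s = 6: P(6, 17) = 561. ✓
s = 9: P(9, 13) = 559 and P(9, 14) = 651; 561 is not s-gonal.
s = 12: P(12, 11) = 561. ✓
Hits: s ∈ {3, 6, 12} → 3.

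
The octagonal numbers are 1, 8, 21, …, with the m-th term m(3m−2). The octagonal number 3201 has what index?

Set n(3n−2) = 3201, giving 3n² − 2n − 3201 = 0.
The discriminant is 4 + 12·3201 = 38416, and √38416 = 196.
So n = (2 + 196) / 6 = 198/6 = 33.

33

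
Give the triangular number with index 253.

32131

253·254/2 = 64262/2 = 32131.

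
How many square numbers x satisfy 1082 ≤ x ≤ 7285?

The n-th square number is n².
Smallest index with value ≥ 1082: n = 33 (giving 1089).
Largest index with value ≤ 7285: n = 85 (giving 7225).
Indices 33 through 85: 53 terms.

53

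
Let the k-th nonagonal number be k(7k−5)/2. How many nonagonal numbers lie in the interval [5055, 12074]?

21

The n-th nonagonal number is n(7n−5)/2.
Smallest index with value ≥ 5055: n = 39 (giving 5226).
Largest index with value ≤ 12074: n = 59 (giving 12036).
Indices 39 through 59: 21 terms.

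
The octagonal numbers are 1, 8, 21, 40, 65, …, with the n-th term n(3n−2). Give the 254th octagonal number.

193040

The 254th octagonal number is n(3n−2) with n = 254.
254·(3·254 − 2) = 254·760 = 193040.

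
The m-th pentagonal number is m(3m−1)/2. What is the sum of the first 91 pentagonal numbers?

Σ i(3i−1)/2 = (3Σi² − Σi) / 2 over i = 1..91.
Σi = 4186 and Σi² = 255346.
(3·255346 − 1·4186) / 2 = 761852/2 = 380926.

380926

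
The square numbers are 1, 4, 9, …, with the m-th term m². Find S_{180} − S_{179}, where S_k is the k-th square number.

359

n² − (n−1)² = 2n − 1, so 180² − 179² = 2·180 − 1 = 359.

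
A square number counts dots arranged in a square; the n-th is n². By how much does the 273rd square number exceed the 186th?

39933

273² = 74529 and 186² = 34596.
Difference: 74529 − 34596 = 39933.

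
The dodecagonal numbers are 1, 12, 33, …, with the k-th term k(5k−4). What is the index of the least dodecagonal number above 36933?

87

Solve n(5n−4) > 36933 for integer n.
The largest n with value ≤ 36933 is 86 (since 36636 ≤ 36933 < 37497), so the first above is n = 87, value 37497.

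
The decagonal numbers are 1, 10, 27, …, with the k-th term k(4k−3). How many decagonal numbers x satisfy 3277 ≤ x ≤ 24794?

51

The n-th decagonal number is n(4n−3).
Smallest index with value ≥ 3277: n = 29 (giving 3277).
Largest index with value ≤ 24794: n = 79 (giving 24727).
Indices 29 through 79: 51 terms.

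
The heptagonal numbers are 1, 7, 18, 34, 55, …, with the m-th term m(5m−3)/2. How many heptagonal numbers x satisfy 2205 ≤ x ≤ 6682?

23

The n-th heptagonal number is n(5n−3)/2.
Smallest index with value ≥ 2205: n = 30 (giving 2205).
Largest index with value ≤ 6682: n = 52 (giving 6682).
Indices 30 through 52: 23 terms.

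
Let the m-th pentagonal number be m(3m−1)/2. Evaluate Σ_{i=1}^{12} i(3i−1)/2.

936

Σ i(3i−1)/2 = (3Σi² − Σi) / 2 over i = 1..12.
Σi = 78 and Σi² = 650.
(3·650 − 1·78) / 2 = 1872/2 = 936.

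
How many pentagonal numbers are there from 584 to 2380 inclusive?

The n-th pentagonal number is n(3n−1)/2.
Smallest index with value ≥ 584: n = 20 (giving 590).
Largest index with value ≤ 2380: n = 40 (giving 2380).
Indices 20 through 40: 21 terms.

21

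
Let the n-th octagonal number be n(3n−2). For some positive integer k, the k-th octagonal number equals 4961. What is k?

41

Set n(3n−2) = 4961, giving 3n² − 2n − 4961 = 0.
The discriminant is 4 + 12·4961 = 59536, and √59536 = 244.
So n = (2 + 244) / 6 = 246/6 = 41.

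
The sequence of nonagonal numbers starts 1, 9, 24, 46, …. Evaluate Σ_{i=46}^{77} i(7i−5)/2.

428240

Σ i(7i−5)/2 = (7Σi² − 5Σi) / 2 over i = 46..77.
Σi = 3003 − 1035 = 1968 and Σi² = 155155 − 31395 = 123760.
(7·123760 − 5·1968) / 2 = 856480/2 = 428240.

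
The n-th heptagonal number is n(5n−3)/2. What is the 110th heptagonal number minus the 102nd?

110·(5·110 − 3)/2 = 30085 and 102·(5·102 − 3)/2 = 25857.
Difference: 30085 − 25857 = 4228.

4228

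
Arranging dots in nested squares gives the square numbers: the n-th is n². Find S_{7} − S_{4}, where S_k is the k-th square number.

33

7² = 49 and 4² = 16.
Difference: 49 − 16 = 33.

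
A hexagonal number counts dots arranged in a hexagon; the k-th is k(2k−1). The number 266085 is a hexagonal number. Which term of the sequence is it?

365

Set n(2n−1) = 266085, giving 2n² − n − 266085 = 0.
The discriminant is 1 + 8·266085 = 2128681, and √2128681 = 1459.
So n = (1 + 1459) / 4 = 1460/4 = 365.
Check: 365·(2·365 − 1) = 266085. ✓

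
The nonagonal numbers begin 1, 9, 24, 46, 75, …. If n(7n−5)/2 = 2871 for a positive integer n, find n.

Set n(7n−5)/2 = 2871, giving 7n² − 5n − 5742 = 0.
The discriminant is 25 + 56·2871 = 160801, and √160801 = 401.
So n = (5 + 401) / 14 = 406/14 = 29.

29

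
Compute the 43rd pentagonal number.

The 43rd pentagonal number is n(3n−1)/2 with n = 43.
43·(3·43 − 1)/2 = 43·128/2 = 43·64 = 2752.

2752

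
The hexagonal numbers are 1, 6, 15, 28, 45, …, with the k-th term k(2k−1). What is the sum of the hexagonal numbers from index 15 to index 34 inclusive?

Σ i(2i−1) = 2Σi² − Σi over i = 15..34.
Σi = 595 − 105 = 490 and Σi² = 13685 − 1015 = 12670.
2·12670 − 1·490 = 24850.

24850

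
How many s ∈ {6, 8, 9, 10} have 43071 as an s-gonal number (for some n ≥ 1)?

s = 6: P(6, 147) = 43071. ✓
s = 8: P(8, 120) = 42960 and P(8, 121) = 43681; 43071 is not s-gonal.
s = 9: P(9, 111) = 42846 and P(9, 112) = 43624; 43071 is not s-gonal.
s = 10: P(10, 104) = 42952 and P(10, 105) = 43785; 43071 is not s-gonal.
Hits: s ∈ {6} → 1.

1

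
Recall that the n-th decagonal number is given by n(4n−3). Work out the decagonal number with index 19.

1387

The 19th decagonal number is n(4n−3) with n = 19.
19·(4·19 − 3) = 19·73 = 1387.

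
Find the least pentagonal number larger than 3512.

Solve n(3n−1)/2 > 3512 for integer n.
The largest n with value ≤ 3512 is 48 (since 3432 ≤ 3512 < 3577), so the first above is n = 49, value 3577.

3577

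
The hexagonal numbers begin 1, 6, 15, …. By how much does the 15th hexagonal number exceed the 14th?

57

Consecutive hexagonal numbers differ by 4n − 3: here 4·15 − 3 = 57.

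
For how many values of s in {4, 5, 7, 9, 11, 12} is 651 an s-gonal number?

2

s = 4: P(4, 25) = 625 and P(4, 26) = 676; 651 is not s-gonal.
s = 5: P(5, 21) = 651. ✓
s = 7: P(7, 16) = 616 and P(7, 17) = 697; 651 is not s-gonal.
s = 9: P(9, 14) = 651. ✓
s = 11: P(11, 12) = 606 and P(11, 13) = 715; 651 is not s-gonal.
s = 12: P(12, 11) = 561 and P(12, 12) = 672; 651 is not s-gonal.
Hits: s ∈ {5, 9} → 2.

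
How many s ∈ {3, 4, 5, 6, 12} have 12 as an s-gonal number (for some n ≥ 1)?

s = 3: P(3, 4) = 10 and P(3, 5) = 15; 12 is not s-gonal.
s = 4: P(4, 3) = 9 and P(4, 4) = 16; 12 is not s-gonal.
s = 5: P(5, 3) = 12. ✓
s = 6: P(6, 2) = 6 and P(6, 3) = 15; 12 is not s-gonal.
s = 12: P(12, 2) = 12. ✓
Hits: s ∈ {5, 12} → 2.

2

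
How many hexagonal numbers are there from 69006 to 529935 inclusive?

The n-th hexagonal number is n(2n−1).
Smallest index with value ≥ 69006: n = 186 (giving 69006).
Largest index with value ≤ 529935: n = 515 (giving 529935).
Indices 186 through 515: 330 terms.

330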